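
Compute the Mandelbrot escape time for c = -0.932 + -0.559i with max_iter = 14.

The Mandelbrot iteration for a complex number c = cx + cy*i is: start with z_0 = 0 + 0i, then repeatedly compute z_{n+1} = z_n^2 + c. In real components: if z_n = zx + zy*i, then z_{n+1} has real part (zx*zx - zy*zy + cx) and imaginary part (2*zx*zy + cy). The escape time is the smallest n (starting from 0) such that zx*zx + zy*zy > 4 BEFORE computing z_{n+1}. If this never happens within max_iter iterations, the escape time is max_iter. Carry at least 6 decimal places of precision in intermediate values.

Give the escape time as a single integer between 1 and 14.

z_0 = 0 + 0i, c = -0.9320 + -0.5590i
Iter 1: z = -0.9320 + -0.5590i, |z|^2 = 1.1811
Iter 2: z = -0.3759 + 0.4830i, |z|^2 = 0.3745
Iter 3: z = -1.0240 + -0.9221i, |z|^2 = 1.8988
Iter 4: z = -0.7336 + 1.3294i, |z|^2 = 2.3054
Iter 5: z = -2.1610 + -2.5095i, |z|^2 = 10.9677
Escaped at iteration 5

Answer: 5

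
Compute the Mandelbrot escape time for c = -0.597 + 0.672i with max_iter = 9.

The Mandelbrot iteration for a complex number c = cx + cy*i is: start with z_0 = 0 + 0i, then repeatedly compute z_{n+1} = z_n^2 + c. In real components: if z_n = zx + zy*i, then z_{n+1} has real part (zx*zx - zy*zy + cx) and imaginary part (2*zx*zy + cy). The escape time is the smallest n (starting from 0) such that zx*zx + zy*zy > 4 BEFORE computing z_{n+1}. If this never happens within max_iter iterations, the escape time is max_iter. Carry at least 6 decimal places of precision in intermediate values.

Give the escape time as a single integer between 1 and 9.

Answer: 9

Derivation:
z_0 = 0 + 0i, c = -0.5970 + 0.6720i
Iter 1: z = -0.5970 + 0.6720i, |z|^2 = 0.8080
Iter 2: z = -0.6922 + -0.1304i, |z|^2 = 0.4961
Iter 3: z = -0.1349 + 0.8525i, |z|^2 = 0.7449
Iter 4: z = -1.3055 + 0.4420i, |z|^2 = 1.8998
Iter 5: z = 0.9120 + -0.4821i, |z|^2 = 1.0642
Iter 6: z = 0.0023 + -0.2074i, |z|^2 = 0.0430
Iter 7: z = -0.6400 + 0.6711i, |z|^2 = 0.8599
Iter 8: z = -0.6377 + -0.1870i, |z|^2 = 0.4416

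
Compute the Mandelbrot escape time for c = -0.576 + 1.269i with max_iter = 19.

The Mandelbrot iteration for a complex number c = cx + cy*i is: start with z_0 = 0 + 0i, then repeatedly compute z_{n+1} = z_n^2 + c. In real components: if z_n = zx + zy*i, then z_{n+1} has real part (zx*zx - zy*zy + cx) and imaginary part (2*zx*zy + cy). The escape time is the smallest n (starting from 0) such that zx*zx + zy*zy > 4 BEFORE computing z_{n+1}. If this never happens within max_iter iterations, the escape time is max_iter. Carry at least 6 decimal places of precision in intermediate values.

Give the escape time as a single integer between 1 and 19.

Answer: 3

Derivation:
z_0 = 0 + 0i, c = -0.5760 + 1.2690i
Iter 1: z = -0.5760 + 1.2690i, |z|^2 = 1.9421
Iter 2: z = -1.8546 + -0.1929i, |z|^2 = 3.4767
Iter 3: z = 2.8263 + 1.9845i, |z|^2 = 11.9259
Escaped at iteration 3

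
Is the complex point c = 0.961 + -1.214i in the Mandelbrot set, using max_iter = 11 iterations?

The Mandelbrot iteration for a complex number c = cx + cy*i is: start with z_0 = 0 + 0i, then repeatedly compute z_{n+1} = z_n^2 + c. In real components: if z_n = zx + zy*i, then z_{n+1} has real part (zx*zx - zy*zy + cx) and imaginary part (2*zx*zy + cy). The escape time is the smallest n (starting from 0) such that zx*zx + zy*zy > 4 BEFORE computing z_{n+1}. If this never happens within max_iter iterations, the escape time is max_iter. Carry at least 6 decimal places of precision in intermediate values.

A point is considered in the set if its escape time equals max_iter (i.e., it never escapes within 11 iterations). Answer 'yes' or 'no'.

Answer: no

Derivation:
z_0 = 0 + 0i, c = 0.9610 + -1.2140i
Iter 1: z = 0.9610 + -1.2140i, |z|^2 = 2.3973
Iter 2: z = 0.4107 + -3.5473i, |z|^2 = 12.7521
Escaped at iteration 2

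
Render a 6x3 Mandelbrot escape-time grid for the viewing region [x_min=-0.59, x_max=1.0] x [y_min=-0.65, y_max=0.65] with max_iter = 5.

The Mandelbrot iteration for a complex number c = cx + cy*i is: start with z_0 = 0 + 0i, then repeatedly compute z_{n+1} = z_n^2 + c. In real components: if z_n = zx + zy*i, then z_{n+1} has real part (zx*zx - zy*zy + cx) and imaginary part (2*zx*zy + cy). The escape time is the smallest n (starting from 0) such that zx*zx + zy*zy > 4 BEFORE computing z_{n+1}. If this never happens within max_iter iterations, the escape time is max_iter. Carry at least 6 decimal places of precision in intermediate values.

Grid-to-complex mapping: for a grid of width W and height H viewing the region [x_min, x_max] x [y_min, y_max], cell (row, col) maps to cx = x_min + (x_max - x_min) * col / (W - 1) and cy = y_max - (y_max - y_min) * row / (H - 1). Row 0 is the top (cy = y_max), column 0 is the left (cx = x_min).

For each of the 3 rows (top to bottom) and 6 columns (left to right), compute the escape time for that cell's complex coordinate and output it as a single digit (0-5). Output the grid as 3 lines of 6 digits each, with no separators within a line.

(row=0, col=0): c = -0.5900 + 0.6500i → escape time 5
(row=0, col=1): c = -0.2720 + 0.6500i → escape time 5
(row=0, col=2): c = 0.0460 + 0.6500i → escape time 5
(row=0, col=3): c = 0.3640 + 0.6500i → escape time 5
(row=0, col=4): c = 0.6820 + 0.6500i → escape time 3
(row=0, col=5): c = 1.0000 + 0.6500i → escape time 2
(row=1, col=0): c = -0.5900 + 0.0000i → escape time 5
(row=1, col=1): c = -0.2720 + 0.0000i → escape time 5
(row=1, col=2): c = 0.0460 + 0.0000i → escape time 5
(row=1, col=3): c = 0.3640 + 0.0000i → escape time 5
(row=1, col=4): c = 0.6820 + 0.0000i → escape time 4
(row=1, col=5): c = 1.0000 + 0.0000i → escape time 3
(row=2, col=0): c = -0.5900 + -0.6500i → escape time 5
(row=2, col=1): c = -0.2720 + -0.6500i → escape time 5
(row=2, col=2): c = 0.0460 + -0.6500i → escape time 5
(row=2, col=3): c = 0.3640 + -0.6500i → escape time 5
(row=2, col=4): c = 0.6820 + -0.6500i → escape time 3
(row=2, col=5): c = 1.0000 + -0.6500i → escape time 2

Answer: 555532
555543
555532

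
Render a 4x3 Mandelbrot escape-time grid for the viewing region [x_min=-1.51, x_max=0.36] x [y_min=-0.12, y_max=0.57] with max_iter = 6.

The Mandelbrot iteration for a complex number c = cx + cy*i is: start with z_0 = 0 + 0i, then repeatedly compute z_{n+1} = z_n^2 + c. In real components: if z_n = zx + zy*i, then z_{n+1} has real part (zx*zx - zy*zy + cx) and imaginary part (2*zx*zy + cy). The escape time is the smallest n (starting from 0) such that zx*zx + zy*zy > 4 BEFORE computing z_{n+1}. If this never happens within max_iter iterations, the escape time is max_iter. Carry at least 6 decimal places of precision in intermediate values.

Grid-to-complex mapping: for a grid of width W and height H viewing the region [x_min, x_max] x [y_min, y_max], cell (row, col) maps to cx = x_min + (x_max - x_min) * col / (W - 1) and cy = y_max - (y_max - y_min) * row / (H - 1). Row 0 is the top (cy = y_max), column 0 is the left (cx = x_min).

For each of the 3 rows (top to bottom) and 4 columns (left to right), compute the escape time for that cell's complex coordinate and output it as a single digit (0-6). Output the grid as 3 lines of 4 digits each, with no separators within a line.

(row=0, col=0): c = -1.5100 + 0.5700i → escape time 3
(row=0, col=1): c = -0.8867 + 0.5700i → escape time 5
(row=0, col=2): c = -0.2633 + 0.5700i → escape time 6
(row=0, col=3): c = 0.3600 + 0.5700i → escape time 6
(row=1, col=0): c = -1.5100 + 0.2250i → escape time 5
(row=1, col=1): c = -0.8867 + 0.2250i → escape time 6
(row=1, col=2): c = -0.2633 + 0.2250i → escape time 6
(row=1, col=3): c = 0.3600 + 0.2250i → escape time 6
(row=2, col=0): c = -1.5100 + -0.1200i → escape time 6
(row=2, col=1): c = -0.8867 + -0.1200i → escape time 6
(row=2, col=2): c = -0.2633 + -0.1200i → escape time 6
(row=2, col=3): c = 0.3600 + -0.1200i → escape time 6

Answer: 3566
5666
6666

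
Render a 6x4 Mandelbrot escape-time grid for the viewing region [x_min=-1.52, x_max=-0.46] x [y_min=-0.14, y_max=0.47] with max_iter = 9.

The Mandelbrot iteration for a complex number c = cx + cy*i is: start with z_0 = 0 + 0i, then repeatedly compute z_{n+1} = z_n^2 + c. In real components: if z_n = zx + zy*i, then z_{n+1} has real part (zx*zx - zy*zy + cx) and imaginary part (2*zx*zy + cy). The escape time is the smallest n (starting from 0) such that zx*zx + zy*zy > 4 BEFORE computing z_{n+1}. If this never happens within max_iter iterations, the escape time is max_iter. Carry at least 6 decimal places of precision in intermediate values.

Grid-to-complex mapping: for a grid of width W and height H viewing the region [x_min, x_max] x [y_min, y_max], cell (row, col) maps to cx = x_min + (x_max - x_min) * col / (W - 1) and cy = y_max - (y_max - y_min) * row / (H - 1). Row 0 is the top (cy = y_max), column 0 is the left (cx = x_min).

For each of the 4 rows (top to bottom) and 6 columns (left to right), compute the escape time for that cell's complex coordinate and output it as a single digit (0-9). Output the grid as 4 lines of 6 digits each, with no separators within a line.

(row=0, col=0): c = -1.5200 + 0.4700i → escape time 3
(row=0, col=1): c = -1.3080 + 0.4700i → escape time 4
(row=0, col=2): c = -1.0960 + 0.4700i → escape time 5
(row=0, col=3): c = -0.8840 + 0.4700i → escape time 6
(row=0, col=4): c = -0.6720 + 0.4700i → escape time 9
(row=0, col=5): c = -0.4600 + 0.4700i → escape time 9
(row=1, col=0): c = -1.5200 + 0.2667i → escape time 5
(row=1, col=1): c = -1.3080 + 0.2667i → escape time 7
(row=1, col=2): c = -1.0960 + 0.2667i → escape time 9
(row=1, col=3): c = -0.8840 + 0.2667i → escape time 9
(row=1, col=4): c = -0.6720 + 0.2667i → escape time 9
(row=1, col=5): c = -0.4600 + 0.2667i → escape time 9
(row=2, col=0): c = -1.5200 + 0.0633i → escape time 7
(row=2, col=1): c = -1.3080 + 0.0633i → escape time 9
(row=2, col=2): c = -1.0960 + 0.0633i → escape time 9
(row=2, col=3): c = -0.8840 + 0.0633i → escape time 9
(row=2, col=4): c = -0.6720 + 0.0633i → escape time 9
(row=2, col=5): c = -0.4600 + 0.0633i → escape time 9
(row=3, col=0): c = -1.5200 + -0.1400i → escape time 6
(row=3, col=1): c = -1.3080 + -0.1400i → escape time 9
(row=3, col=2): c = -1.0960 + -0.1400i → escape time 9
(row=3, col=3): c = -0.8840 + -0.1400i → escape time 9
(row=3, col=4): c = -0.6720 + -0.1400i → escape time 9
(row=3, col=5): c = -0.4600 + -0.1400i → escape time 9

Answer: 345699
579999
799999
699999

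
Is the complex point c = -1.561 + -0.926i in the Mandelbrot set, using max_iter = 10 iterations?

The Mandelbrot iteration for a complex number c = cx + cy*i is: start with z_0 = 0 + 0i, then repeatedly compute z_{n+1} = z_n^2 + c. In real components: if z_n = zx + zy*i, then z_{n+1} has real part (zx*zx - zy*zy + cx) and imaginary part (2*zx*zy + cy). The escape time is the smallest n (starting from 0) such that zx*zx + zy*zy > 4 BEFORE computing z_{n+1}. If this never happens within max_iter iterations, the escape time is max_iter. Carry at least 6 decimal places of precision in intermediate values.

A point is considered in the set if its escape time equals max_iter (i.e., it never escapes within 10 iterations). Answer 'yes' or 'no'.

Answer: no

Derivation:
z_0 = 0 + 0i, c = -1.5610 + -0.9260i
Iter 1: z = -1.5610 + -0.9260i, |z|^2 = 3.2942
Iter 2: z = 0.0182 + 1.9650i, |z|^2 = 3.8614
Iter 3: z = -5.4218 + -0.8543i, |z|^2 = 30.1255
Escaped at iteration 3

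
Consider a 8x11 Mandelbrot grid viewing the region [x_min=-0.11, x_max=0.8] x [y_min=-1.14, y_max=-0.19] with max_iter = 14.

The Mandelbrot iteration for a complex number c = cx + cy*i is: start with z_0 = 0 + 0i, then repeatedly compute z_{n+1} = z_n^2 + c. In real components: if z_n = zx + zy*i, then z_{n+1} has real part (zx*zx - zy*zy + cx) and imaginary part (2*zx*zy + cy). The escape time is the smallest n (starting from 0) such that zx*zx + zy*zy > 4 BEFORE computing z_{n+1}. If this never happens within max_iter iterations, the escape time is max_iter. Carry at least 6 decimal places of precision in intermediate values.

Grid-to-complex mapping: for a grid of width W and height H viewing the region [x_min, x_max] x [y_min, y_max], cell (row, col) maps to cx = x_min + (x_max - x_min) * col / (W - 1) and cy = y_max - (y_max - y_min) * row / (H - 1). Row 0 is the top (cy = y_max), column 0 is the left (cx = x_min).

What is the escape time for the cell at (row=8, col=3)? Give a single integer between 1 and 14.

z_0 = 0 + 0i, c = 0.2800 + -0.9500i
Iter 1: z = 0.2800 + -0.9500i, |z|^2 = 0.9809
Iter 2: z = -0.5441 + -1.4820i, |z|^2 = 2.4924
Iter 3: z = -1.6203 + 0.6627i, |z|^2 = 3.0645
Iter 4: z = 2.4661 + -3.0976i, |z|^2 = 15.6766
Escaped at iteration 4

Answer: 4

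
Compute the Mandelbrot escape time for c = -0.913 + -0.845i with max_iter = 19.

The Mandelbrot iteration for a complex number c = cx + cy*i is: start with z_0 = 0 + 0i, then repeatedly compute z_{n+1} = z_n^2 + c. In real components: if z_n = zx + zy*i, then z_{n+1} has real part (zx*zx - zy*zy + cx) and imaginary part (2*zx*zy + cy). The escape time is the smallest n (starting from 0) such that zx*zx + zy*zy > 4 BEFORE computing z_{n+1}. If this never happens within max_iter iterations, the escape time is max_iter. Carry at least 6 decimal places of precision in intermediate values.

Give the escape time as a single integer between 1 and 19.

Answer: 3

Derivation:
z_0 = 0 + 0i, c = -0.9130 + -0.8450i
Iter 1: z = -0.9130 + -0.8450i, |z|^2 = 1.5476
Iter 2: z = -0.7935 + 0.6980i, |z|^2 = 1.1167
Iter 3: z = -0.7706 + -1.9526i, |z|^2 = 4.4065
Escaped at iteration 3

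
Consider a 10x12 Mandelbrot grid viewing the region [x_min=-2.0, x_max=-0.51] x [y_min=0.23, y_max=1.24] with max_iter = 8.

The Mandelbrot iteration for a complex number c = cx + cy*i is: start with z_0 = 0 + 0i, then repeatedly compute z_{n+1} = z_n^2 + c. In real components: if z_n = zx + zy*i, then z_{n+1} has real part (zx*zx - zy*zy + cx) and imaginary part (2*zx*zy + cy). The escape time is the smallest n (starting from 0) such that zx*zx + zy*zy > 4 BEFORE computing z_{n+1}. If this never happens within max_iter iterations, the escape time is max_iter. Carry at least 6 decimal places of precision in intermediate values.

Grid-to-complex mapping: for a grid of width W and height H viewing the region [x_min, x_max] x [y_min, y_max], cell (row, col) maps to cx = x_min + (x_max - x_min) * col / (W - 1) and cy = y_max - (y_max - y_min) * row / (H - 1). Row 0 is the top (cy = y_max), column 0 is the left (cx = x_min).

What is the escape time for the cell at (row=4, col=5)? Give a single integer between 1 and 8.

z_0 = 0 + 0i, c = -1.1722 + 0.8727i
Iter 1: z = -1.1722 + 0.8727i, |z|^2 = 2.1358
Iter 2: z = -0.5598 + -1.1733i, |z|^2 = 1.6901
Iter 3: z = -2.2356 + 2.1863i, |z|^2 = 9.7779
Escaped at iteration 3

Answer: 3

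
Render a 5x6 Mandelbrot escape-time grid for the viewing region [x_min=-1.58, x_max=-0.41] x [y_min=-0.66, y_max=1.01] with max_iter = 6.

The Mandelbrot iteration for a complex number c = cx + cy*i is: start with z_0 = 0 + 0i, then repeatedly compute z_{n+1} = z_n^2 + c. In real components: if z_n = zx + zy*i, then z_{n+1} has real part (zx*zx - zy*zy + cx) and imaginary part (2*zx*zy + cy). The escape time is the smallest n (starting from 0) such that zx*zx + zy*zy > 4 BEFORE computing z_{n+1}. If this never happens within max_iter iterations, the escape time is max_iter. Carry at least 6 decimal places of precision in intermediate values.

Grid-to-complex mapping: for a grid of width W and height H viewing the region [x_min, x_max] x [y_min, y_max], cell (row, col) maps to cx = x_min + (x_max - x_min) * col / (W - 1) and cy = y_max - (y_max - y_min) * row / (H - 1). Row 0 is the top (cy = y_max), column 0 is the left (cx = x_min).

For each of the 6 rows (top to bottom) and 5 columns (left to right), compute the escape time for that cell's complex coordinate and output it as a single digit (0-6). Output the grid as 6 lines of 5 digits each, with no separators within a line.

Answer: 23334
33456
46666
66666
46666
33466

Derivation:
(row=0, col=0): c = -1.5800 + 1.0100i → escape time 2
(row=0, col=1): c = -1.2875 + 1.0100i → escape time 3
(row=0, col=2): c = -0.9950 + 1.0100i → escape time 3
(row=0, col=3): c = -0.7025 + 1.0100i → escape time 3
(row=0, col=4): c = -0.4100 + 1.0100i → escape time 4
(row=1, col=0): c = -1.5800 + 0.6760i → escape time 3
(row=1, col=1): c = -1.2875 + 0.6760i → escape time 3
(row=1, col=2): c = -0.9950 + 0.6760i → escape time 4
(row=1, col=3): c = -0.7025 + 0.6760i → escape time 5
(row=1, col=4): c = -0.4100 + 0.6760i → escape time 6
(row=2, col=0): c = -1.5800 + 0.3420i → escape time 4
(row=2, col=1): c = -1.2875 + 0.3420i → escape time 6
(row=2, col=2): c = -0.9950 + 0.3420i → escape time 6
(row=2, col=3): c = -0.7025 + 0.3420i → escape time 6
(row=2, col=4): c = -0.4100 + 0.3420i → escape time 6
(row=3, col=0): c = -1.5800 + 0.0080i → escape time 6
(row=3, col=1): c = -1.2875 + 0.0080i → escape time 6
(row=3, col=2): c = -0.9950 + 0.0080i → escape time 6
(row=3, col=3): c = -0.7025 + 0.0080i → escape time 6
(row=3, col=4): c = -0.4100 + 0.0080i → escape time 6
(row=4, col=0): c = -1.5800 + -0.3260i → escape time 4
(row=4, col=1): c = -1.2875 + -0.3260i → escape time 6
(row=4, col=2): c = -0.9950 + -0.3260i → escape time 6
(row=4, col=3): c = -0.7025 + -0.3260i → escape time 6
(row=4, col=4): c = -0.4100 + -0.3260i → escape time 6
(row=5, col=0): c = -1.5800 + -0.6600i → escape time 3
(row=5, col=1): c = -1.2875 + -0.6600i → escape time 3
(row=5, col=2): c = -0.9950 + -0.6600i → escape time 4
(row=5, col=3): c = -0.7025 + -0.6600i → escape time 6
(row=5, col=4): c = -0.4100 + -0.6600i → escape time 6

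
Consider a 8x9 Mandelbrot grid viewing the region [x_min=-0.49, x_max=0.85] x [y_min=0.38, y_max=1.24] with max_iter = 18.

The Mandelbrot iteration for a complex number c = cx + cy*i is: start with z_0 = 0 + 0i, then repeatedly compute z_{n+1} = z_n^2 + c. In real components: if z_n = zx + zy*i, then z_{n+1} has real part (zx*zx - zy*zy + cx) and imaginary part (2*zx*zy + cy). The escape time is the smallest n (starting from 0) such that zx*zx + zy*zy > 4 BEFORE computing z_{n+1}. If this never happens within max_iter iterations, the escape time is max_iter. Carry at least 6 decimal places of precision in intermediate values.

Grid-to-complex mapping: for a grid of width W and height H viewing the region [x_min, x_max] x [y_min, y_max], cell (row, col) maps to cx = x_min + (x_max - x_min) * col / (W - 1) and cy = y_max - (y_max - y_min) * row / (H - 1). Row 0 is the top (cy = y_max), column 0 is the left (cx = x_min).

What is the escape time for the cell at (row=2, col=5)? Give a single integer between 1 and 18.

Answer: 2

Derivation:
z_0 = 0 + 0i, c = 0.4671 + 1.0250i
Iter 1: z = 0.4671 + 1.0250i, |z|^2 = 1.2688
Iter 2: z = -0.3653 + 1.9826i, |z|^2 = 4.0643
Escaped at iteration 2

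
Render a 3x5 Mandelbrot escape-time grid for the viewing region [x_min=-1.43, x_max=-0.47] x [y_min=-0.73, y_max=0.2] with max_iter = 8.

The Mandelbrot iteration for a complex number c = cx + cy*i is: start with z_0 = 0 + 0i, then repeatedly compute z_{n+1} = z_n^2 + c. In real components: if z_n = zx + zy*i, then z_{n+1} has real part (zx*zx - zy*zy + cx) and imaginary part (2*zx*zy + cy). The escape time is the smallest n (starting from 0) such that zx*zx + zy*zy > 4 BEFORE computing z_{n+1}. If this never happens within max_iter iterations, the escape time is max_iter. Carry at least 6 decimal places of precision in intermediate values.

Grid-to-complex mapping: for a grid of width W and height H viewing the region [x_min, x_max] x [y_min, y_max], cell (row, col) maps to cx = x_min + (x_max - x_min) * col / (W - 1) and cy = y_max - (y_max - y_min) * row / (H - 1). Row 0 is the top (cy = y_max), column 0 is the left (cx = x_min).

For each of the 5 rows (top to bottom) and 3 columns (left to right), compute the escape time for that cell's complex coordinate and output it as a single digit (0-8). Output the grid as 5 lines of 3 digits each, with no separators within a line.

Answer: 588
888
588
358
347

Derivation:
(row=0, col=0): c = -1.4300 + 0.2000i → escape time 5
(row=0, col=1): c = -0.9500 + 0.2000i → escape time 8
(row=0, col=2): c = -0.4700 + 0.2000i → escape time 8
(row=1, col=0): c = -1.4300 + -0.0325i → escape time 8
(row=1, col=1): c = -0.9500 + -0.0325i → escape time 8
(row=1, col=2): c = -0.4700 + -0.0325i → escape time 8
(row=2, col=0): c = -1.4300 + -0.2650i → escape time 5
(row=2, col=1): c = -0.9500 + -0.2650i → escape time 8
(row=2, col=2): c = -0.4700 + -0.2650i → escape time 8
(row=3, col=0): c = -1.4300 + -0.4975i → escape time 3
(row=3, col=1): c = -0.9500 + -0.4975i → escape time 5
(row=3, col=2): c = -0.4700 + -0.4975i → escape time 8
(row=4, col=0): c = -1.4300 + -0.7300i → escape time 3
(row=4, col=1): c = -0.9500 + -0.7300i → escape time 4
(row=4, col=2): c = -0.4700 + -0.7300i → escape time 7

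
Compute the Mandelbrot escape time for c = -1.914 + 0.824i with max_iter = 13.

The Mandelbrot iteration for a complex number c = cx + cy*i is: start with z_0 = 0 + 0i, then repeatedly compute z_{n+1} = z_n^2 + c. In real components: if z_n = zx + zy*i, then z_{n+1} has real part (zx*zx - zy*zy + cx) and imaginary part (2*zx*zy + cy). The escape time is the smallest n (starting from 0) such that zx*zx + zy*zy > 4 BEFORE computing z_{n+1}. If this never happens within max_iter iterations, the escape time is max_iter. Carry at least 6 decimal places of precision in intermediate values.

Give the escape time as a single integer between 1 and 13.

Answer: 1

Derivation:
z_0 = 0 + 0i, c = -1.9140 + 0.8240i
Iter 1: z = -1.9140 + 0.8240i, |z|^2 = 4.3424
Escaped at iteration 1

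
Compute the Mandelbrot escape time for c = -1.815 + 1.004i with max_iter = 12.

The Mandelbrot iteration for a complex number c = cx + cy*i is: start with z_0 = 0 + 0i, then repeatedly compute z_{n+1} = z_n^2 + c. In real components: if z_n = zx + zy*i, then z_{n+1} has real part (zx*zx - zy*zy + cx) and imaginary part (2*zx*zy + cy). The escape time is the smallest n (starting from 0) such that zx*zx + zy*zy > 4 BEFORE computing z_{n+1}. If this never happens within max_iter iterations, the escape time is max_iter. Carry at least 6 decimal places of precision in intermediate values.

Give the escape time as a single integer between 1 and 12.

Answer: 1

Derivation:
z_0 = 0 + 0i, c = -1.8150 + 1.0040i
Iter 1: z = -1.8150 + 1.0040i, |z|^2 = 4.3022
Escaped at iteration 1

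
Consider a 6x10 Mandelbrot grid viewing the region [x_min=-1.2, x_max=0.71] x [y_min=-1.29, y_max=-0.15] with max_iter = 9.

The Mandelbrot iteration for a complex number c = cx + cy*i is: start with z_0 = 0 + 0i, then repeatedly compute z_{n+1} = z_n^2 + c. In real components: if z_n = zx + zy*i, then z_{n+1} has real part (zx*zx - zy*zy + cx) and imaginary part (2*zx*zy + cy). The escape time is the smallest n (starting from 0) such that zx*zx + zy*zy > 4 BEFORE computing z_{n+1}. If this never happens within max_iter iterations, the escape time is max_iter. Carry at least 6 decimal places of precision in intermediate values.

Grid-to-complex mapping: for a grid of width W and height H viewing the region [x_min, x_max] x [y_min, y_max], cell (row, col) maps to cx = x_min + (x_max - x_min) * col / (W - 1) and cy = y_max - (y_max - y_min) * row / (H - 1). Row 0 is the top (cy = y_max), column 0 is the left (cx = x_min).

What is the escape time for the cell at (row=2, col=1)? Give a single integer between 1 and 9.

z_0 = 0 + 0i, c = -0.8180 + -0.4033i
Iter 1: z = -0.8180 + -0.4033i, |z|^2 = 0.8318
Iter 2: z = -0.3116 + 0.2565i, |z|^2 = 0.1629
Iter 3: z = -0.7867 + -0.5632i, |z|^2 = 0.9361
Iter 4: z = -0.5162 + 0.4828i, |z|^2 = 0.4996
Iter 5: z = -0.7846 + -0.9018i, |z|^2 = 1.4289
Iter 6: z = -1.0156 + 1.0118i, |z|^2 = 2.0552
Iter 7: z = -0.8103 + -2.4585i, |z|^2 = 6.7008
Escaped at iteration 7

Answer: 7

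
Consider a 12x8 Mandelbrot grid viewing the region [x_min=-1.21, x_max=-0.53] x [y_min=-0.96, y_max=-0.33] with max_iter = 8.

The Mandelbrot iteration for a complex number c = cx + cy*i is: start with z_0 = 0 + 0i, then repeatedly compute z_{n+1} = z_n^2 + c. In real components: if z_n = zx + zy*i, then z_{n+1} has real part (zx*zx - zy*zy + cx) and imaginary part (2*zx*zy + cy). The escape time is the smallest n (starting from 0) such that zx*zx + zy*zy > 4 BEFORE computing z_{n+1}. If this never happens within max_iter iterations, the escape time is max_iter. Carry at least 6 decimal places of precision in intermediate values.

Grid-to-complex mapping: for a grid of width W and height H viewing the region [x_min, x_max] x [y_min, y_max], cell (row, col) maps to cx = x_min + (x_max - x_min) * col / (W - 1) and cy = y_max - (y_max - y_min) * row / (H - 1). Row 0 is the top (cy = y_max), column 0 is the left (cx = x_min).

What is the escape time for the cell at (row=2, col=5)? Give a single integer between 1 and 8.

Answer: 5

Derivation:
z_0 = 0 + 0i, c = -0.9009 + -0.5100i
Iter 1: z = -0.9009 + -0.5100i, |z|^2 = 1.0717
Iter 2: z = -0.3494 + 0.4089i, |z|^2 = 0.2893
Iter 3: z = -0.9461 + -0.7957i, |z|^2 = 1.5282
Iter 4: z = -0.6391 + 0.9956i, |z|^2 = 1.3997
Iter 5: z = -1.4838 + -1.7825i, |z|^2 = 5.3792
Escaped at iteration 5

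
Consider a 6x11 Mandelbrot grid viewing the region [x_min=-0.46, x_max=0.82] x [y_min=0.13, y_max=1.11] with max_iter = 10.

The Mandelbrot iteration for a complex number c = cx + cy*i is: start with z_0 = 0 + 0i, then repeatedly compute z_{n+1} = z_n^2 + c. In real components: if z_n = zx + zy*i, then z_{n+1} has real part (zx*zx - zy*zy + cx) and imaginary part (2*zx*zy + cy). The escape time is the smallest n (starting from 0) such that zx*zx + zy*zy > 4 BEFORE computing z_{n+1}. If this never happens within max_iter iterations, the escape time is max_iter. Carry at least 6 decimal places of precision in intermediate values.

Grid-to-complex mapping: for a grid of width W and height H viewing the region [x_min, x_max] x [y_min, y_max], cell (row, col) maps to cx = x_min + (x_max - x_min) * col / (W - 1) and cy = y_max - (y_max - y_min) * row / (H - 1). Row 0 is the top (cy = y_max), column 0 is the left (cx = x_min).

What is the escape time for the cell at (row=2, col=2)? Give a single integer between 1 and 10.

Answer: 6

Derivation:
z_0 = 0 + 0i, c = 0.0520 + 0.9140i
Iter 1: z = 0.0520 + 0.9140i, |z|^2 = 0.8381
Iter 2: z = -0.7807 + 1.0091i, |z|^2 = 1.6277
Iter 3: z = -0.3567 + -0.6615i, |z|^2 = 0.5649
Iter 4: z = -0.2584 + 1.3859i, |z|^2 = 1.9876
Iter 5: z = -1.8021 + 0.1978i, |z|^2 = 3.2867
Iter 6: z = 3.2604 + 0.2010i, |z|^2 = 10.6708
Escaped at iteration 6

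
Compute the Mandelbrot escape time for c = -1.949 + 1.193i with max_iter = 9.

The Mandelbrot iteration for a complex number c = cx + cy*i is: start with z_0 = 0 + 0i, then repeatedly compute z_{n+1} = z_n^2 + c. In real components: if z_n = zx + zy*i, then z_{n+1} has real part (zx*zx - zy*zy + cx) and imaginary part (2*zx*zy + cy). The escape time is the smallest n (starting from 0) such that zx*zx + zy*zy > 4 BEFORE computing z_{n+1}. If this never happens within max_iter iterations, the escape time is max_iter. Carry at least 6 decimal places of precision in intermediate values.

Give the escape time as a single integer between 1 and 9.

Answer: 1

Derivation:
z_0 = 0 + 0i, c = -1.9490 + 1.1930i
Iter 1: z = -1.9490 + 1.1930i, |z|^2 = 5.2218
Escaped at iteration 1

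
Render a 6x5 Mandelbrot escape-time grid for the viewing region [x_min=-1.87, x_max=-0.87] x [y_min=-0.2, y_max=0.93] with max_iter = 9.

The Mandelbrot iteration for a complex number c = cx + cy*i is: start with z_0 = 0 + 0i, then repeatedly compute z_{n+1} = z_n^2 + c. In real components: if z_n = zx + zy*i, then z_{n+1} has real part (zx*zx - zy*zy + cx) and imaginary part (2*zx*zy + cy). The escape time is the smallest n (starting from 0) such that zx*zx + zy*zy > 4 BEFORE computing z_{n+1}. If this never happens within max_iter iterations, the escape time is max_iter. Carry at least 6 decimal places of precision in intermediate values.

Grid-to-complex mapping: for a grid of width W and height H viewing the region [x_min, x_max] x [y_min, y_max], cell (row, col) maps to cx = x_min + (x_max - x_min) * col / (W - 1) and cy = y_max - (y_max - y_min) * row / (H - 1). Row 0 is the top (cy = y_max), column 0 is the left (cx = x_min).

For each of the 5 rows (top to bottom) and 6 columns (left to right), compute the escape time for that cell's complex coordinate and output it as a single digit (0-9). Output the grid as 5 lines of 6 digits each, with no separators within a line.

(row=0, col=0): c = -1.8700 + 0.9300i → escape time 1
(row=0, col=1): c = -1.6700 + 0.9300i → escape time 2
(row=0, col=2): c = -1.4700 + 0.9300i → escape time 3
(row=0, col=3): c = -1.2700 + 0.9300i → escape time 3
(row=0, col=4): c = -1.0700 + 0.9300i → escape time 3
(row=0, col=5): c = -0.8700 + 0.9300i → escape time 3
(row=1, col=0): c = -1.8700 + 0.6475i → escape time 2
(row=1, col=1): c = -1.6700 + 0.6475i → escape time 3
(row=1, col=2): c = -1.4700 + 0.6475i → escape time 3
(row=1, col=3): c = -1.2700 + 0.6475i → escape time 3
(row=1, col=4): c = -1.0700 + 0.6475i → escape time 4
(row=1, col=5): c = -0.8700 + 0.6475i → escape time 5
(row=2, col=0): c = -1.8700 + 0.3650i → escape time 3
(row=2, col=1): c = -1.6700 + 0.3650i → escape time 4
(row=2, col=2): c = -1.4700 + 0.3650i → escape time 4
(row=2, col=3): c = -1.2700 + 0.3650i → escape time 9
(row=2, col=4): c = -1.0700 + 0.3650i → escape time 8
(row=2, col=5): c = -0.8700 + 0.3650i → escape time 7
(row=3, col=0): c = -1.8700 + 0.0825i → escape time 5
(row=3, col=1): c = -1.6700 + 0.0825i → escape time 6
(row=3, col=2): c = -1.4700 + 0.0825i → escape time 8
(row=3, col=3): c = -1.2700 + 0.0825i → escape time 9
(row=3, col=4): c = -1.0700 + 0.0825i → escape time 9
(row=3, col=5): c = -0.8700 + 0.0825i → escape time 9
(row=4, col=0): c = -1.8700 + -0.2000i → escape time 4
(row=4, col=1): c = -1.6700 + -0.2000i → escape time 4
(row=4, col=2): c = -1.4700 + -0.2000i → escape time 5
(row=4, col=3): c = -1.2700 + -0.2000i → escape time 9
(row=4, col=4): c = -1.0700 + -0.2000i → escape time 9
(row=4, col=5): c = -0.8700 + -0.2000i → escape time 9

Answer: 123333
233345
344987
568999
445999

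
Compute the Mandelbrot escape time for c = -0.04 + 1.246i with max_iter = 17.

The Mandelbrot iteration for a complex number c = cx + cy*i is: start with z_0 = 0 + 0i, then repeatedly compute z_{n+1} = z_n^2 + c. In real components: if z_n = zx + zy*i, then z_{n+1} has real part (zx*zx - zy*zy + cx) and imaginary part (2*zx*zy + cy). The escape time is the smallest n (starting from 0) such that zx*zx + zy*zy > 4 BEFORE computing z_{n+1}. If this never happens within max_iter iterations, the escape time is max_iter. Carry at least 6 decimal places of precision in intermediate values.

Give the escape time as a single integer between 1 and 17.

Answer: 3

Derivation:
z_0 = 0 + 0i, c = -0.0400 + 1.2460i
Iter 1: z = -0.0400 + 1.2460i, |z|^2 = 1.5541
Iter 2: z = -1.5909 + 1.1463i, |z|^2 = 3.8451
Iter 3: z = 1.1770 + -2.4014i, |z|^2 = 7.1520
Escaped at iteration 3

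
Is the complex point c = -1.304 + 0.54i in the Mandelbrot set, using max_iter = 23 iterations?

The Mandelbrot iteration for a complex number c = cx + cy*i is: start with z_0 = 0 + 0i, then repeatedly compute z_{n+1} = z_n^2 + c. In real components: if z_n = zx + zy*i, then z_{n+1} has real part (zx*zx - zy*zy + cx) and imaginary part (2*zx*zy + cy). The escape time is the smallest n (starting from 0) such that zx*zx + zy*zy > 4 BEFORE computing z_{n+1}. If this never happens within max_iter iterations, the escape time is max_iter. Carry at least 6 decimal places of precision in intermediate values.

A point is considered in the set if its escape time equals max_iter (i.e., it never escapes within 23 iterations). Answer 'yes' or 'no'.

z_0 = 0 + 0i, c = -1.3040 + 0.5400i
Iter 1: z = -1.3040 + 0.5400i, |z|^2 = 1.9920
Iter 2: z = 0.1048 + -0.8683i, |z|^2 = 0.7650
Iter 3: z = -2.0470 + 0.3580i, |z|^2 = 4.3183
Escaped at iteration 3

Answer: no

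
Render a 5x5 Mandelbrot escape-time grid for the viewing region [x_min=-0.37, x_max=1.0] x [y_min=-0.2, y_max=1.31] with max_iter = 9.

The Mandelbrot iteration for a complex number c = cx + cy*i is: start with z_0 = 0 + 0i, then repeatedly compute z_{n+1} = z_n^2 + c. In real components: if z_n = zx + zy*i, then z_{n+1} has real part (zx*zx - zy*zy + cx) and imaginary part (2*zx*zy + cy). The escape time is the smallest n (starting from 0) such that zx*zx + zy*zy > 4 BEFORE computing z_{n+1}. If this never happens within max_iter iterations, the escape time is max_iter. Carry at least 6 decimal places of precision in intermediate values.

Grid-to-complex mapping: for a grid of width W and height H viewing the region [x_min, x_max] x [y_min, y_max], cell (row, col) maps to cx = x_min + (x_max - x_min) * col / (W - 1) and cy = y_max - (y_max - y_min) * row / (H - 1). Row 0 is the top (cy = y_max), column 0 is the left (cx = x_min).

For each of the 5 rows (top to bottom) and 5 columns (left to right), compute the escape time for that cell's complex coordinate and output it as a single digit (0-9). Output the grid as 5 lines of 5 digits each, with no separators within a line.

Answer: 32222
58422
99932
99942
99942

Derivation:
(row=0, col=0): c = -0.3700 + 1.3100i → escape time 3
(row=0, col=1): c = -0.0275 + 1.3100i → escape time 2
(row=0, col=2): c = 0.3150 + 1.3100i → escape time 2
(row=0, col=3): c = 0.6575 + 1.3100i → escape time 2
(row=0, col=4): c = 1.0000 + 1.3100i → escape time 2
(row=1, col=0): c = -0.3700 + 0.9325i → escape time 5
(row=1, col=1): c = -0.0275 + 0.9325i → escape time 8
(row=1, col=2): c = 0.3150 + 0.9325i → escape time 4
(row=1, col=3): c = 0.6575 + 0.9325i → escape time 2
(row=1, col=4): c = 1.0000 + 0.9325i → escape time 2
(row=2, col=0): c = -0.3700 + 0.5550i → escape time 9
(row=2, col=1): c = -0.0275 + 0.5550i → escape time 9
(row=2, col=2): c = 0.3150 + 0.5550i → escape time 9
(row=2, col=3): c = 0.6575 + 0.5550i → escape time 3
(row=2, col=4): c = 1.0000 + 0.5550i → escape time 2
(row=3, col=0): c = -0.3700 + 0.1775i → escape time 9
(row=3, col=1): c = -0.0275 + 0.1775i → escape time 9
(row=3, col=2): c = 0.3150 + 0.1775i → escape time 9
(row=3, col=3): c = 0.6575 + 0.1775i → escape time 4
(row=3, col=4): c = 1.0000 + 0.1775i → escape time 2
(row=4, col=0): c = -0.3700 + -0.2000i → escape time 9
(row=4, col=1): c = -0.0275 + -0.2000i → escape time 9
(row=4, col=2): c = 0.3150 + -0.2000i → escape time 9
(row=4, col=3): c = 0.6575 + -0.2000i → escape time 4
(row=4, col=4): c = 1.0000 + -0.2000i → escape time 2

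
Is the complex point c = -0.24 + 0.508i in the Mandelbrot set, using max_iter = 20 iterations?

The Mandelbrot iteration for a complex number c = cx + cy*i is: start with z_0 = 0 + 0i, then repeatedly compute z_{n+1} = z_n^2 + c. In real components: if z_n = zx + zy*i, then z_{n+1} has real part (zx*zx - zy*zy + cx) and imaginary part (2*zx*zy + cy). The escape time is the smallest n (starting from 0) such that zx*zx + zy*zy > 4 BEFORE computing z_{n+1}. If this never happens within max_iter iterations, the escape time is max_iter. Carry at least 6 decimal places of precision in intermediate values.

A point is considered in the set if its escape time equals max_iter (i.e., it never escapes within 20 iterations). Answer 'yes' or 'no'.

Answer: yes

Derivation:
z_0 = 0 + 0i, c = -0.2400 + 0.5080i
Iter 1: z = -0.2400 + 0.5080i, |z|^2 = 0.3157
Iter 2: z = -0.4405 + 0.2642i, |z|^2 = 0.2638
Iter 3: z = -0.1158 + 0.2753i, |z|^2 = 0.0892
Iter 4: z = -0.3024 + 0.4443i, |z|^2 = 0.2888
Iter 5: z = -0.3459 + 0.2393i, |z|^2 = 0.1769
Iter 6: z = -0.1776 + 0.3424i, |z|^2 = 0.1488
Iter 7: z = -0.3257 + 0.3864i, |z|^2 = 0.2554
Iter 8: z = -0.2832 + 0.2563i, |z|^2 = 0.1459
Iter 9: z = -0.2255 + 0.3628i, |z|^2 = 0.1825
Iter 10: z = -0.3208 + 0.3444i, |z|^2 = 0.2215
Iter 11: z = -0.2557 + 0.2871i, |z|^2 = 0.1478
Iter 12: z = -0.2570 + 0.3612i, |z|^2 = 0.1965
Iter 13: z = -0.3044 + 0.3223i, |z|^2 = 0.1966
Iter 14: z = -0.2512 + 0.3118i, |z|^2 = 0.1603
Iter 15: z = -0.2741 + 0.3514i, |z|^2 = 0.1986
Iter 16: z = -0.2883 + 0.3154i, |z|^2 = 0.1826
Iter 17: z = -0.2563 + 0.3261i, |z|^2 = 0.1721
Iter 18: z = -0.2806 + 0.3408i, |z|^2 = 0.1949
Iter 19: z = -0.2774 + 0.3167i, |z|^2 = 0.1772
Did not escape in 20 iterations → in set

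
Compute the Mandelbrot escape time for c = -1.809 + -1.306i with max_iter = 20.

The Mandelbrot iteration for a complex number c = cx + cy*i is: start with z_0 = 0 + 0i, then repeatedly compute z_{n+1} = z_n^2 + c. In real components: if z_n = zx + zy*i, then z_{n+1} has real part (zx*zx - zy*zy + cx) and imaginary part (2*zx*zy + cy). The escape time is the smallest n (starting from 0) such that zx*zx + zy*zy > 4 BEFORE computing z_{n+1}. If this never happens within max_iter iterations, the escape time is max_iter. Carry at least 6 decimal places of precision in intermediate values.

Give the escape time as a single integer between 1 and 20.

z_0 = 0 + 0i, c = -1.8090 + -1.3060i
Iter 1: z = -1.8090 + -1.3060i, |z|^2 = 4.9781
Escaped at iteration 1

Answer: 1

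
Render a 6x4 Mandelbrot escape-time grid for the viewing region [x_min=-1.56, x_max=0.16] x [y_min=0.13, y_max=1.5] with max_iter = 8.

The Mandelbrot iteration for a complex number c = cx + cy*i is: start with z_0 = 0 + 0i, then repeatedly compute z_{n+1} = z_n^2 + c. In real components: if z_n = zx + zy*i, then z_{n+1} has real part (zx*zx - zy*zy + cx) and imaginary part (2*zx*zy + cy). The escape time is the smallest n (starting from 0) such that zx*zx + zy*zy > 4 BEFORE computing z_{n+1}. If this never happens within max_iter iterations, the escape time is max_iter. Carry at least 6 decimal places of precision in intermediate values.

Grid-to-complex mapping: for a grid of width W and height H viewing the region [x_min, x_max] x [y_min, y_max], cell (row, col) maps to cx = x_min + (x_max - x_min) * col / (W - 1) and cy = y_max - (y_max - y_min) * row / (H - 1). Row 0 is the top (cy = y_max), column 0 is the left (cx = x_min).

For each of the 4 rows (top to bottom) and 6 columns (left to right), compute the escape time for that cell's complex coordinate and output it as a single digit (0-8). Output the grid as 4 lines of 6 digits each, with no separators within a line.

Answer: 122222
233484
335888
688888

Derivation:
(row=0, col=0): c = -1.5600 + 1.5000i → escape time 1
(row=0, col=1): c = -1.2160 + 1.5000i → escape time 2
(row=0, col=2): c = -0.8720 + 1.5000i → escape time 2
(row=0, col=3): c = -0.5280 + 1.5000i → escape time 2
(row=0, col=4): c = -0.1840 + 1.5000i → escape time 2
(row=0, col=5): c = 0.1600 + 1.5000i → escape time 2
(row=1, col=0): c = -1.5600 + 1.0433i → escape time 2
(row=1, col=1): c = -1.2160 + 1.0433i → escape time 3
(row=1, col=2): c = -0.8720 + 1.0433i → escape time 3
(row=1, col=3): c = -0.5280 + 1.0433i → escape time 4
(row=1, col=4): c = -0.1840 + 1.0433i → escape time 8
(row=1, col=5): c = 0.1600 + 1.0433i → escape time 4
(row=2, col=0): c = -1.5600 + 0.5867i → escape time 3
(row=2, col=1): c = -1.2160 + 0.5867i → escape time 3
(row=2, col=2): c = -0.8720 + 0.5867i → escape time 5
(row=2, col=3): c = -0.5280 + 0.5867i → escape time 8
(row=2, col=4): c = -0.1840 + 0.5867i → escape time 8
(row=2, col=5): c = 0.1600 + 0.5867i → escape time 8
(row=3, col=0): c = -1.5600 + 0.1300i → escape time 6
(row=3, col=1): c = -1.2160 + 0.1300i → escape time 8
(row=3, col=2): c = -0.8720 + 0.1300i → escape time 8
(row=3, col=3): c = -0.5280 + 0.1300i → escape time 8
(row=3, col=4): c = -0.1840 + 0.1300i → escape time 8
(row=3, col=5): c = 0.1600 + 0.1300i → escape time 8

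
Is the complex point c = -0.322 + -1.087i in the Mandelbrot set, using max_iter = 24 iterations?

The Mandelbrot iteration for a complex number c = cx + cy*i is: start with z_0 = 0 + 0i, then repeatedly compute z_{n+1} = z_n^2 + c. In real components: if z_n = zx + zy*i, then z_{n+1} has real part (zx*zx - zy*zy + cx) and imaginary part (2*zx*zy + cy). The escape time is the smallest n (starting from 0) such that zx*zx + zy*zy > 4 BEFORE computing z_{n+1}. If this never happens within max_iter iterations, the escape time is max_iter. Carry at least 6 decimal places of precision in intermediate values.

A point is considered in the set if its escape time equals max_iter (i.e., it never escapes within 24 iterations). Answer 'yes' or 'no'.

Answer: no

Derivation:
z_0 = 0 + 0i, c = -0.3220 + -1.0870i
Iter 1: z = -0.3220 + -1.0870i, |z|^2 = 1.2853
Iter 2: z = -1.3999 + -0.3870i, |z|^2 = 2.1094
Iter 3: z = 1.4879 + -0.0036i, |z|^2 = 2.2140
Iter 4: z = 1.8919 + -1.0976i, |z|^2 = 4.7841
Escaped at iteration 4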